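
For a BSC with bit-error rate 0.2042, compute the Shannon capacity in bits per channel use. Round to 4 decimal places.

0.2698 bits

Binary symmetric channel: C = 1 − h₂(ε) where h₂ is the binary entropy function.
h₂(0.2042) = −0.2042·log₂0.2042 − 0.7958·log₂0.7958 = 0.7302.
C = 1 − 0.7302 = 0.2698 bits per channel use.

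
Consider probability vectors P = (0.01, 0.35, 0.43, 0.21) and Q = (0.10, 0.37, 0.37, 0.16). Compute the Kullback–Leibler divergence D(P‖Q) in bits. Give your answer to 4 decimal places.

D(P‖Q) = Σ p·log₂(p/q).
  0.01·log₂(0.01/0.10) = -0.03322
  0.35·log₂(0.35/0.37) = -0.02806
  0.43·log₂(0.43/0.37) = 0.09323
  0.21·log₂(0.21/0.16) = 0.08239
D(P‖Q) = 0.1143 bits.

0.1143 bits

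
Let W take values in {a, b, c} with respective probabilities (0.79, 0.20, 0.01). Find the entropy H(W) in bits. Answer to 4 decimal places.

H(W) = −Σ p·log₂ p.
  −(0.79)·log₂(0.79) = 0.26866
  −(0.20)·log₂(0.20) = 0.46439
  −(0.01)·log₂(0.01) = 0.06644
Sum: 0.26866 + 0.46439 + 0.06644 = 0.7995 bits.

0.7995 bits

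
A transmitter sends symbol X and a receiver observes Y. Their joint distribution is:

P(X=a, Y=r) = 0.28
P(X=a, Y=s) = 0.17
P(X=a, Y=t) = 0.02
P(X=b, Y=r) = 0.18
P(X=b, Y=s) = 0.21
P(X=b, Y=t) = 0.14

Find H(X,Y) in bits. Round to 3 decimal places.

H(X,Y) = −Σ p(x,y)·log₂ p(x,y) over all 6 cells.
  cell (a,r): −0.28·log₂0.28 = 0.5142
  cell (a,s): −0.17·log₂0.17 = 0.4346
  cell (a,t): −0.02·log₂0.02 = 0.1129
  cell (b,r): −0.18·log₂0.18 = 0.4453
  cell (b,s): −0.21·log₂0.21 = 0.4728
  cell (b,t): −0.14·log₂0.14 = 0.3971
Sum = 2.377 bits.

2.377 bits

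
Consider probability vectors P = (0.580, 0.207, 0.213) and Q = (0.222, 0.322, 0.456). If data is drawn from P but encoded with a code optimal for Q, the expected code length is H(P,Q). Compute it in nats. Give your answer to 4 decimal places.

H(P,Q) = −Σ p·ln q.
  −0.580·ln(0.222) = 0.87295
  −0.207·ln(0.322) = 0.23457
  −0.213·ln(0.456) = 0.16726
H(P,Q) = 1.2748 nats.

1.2748 nats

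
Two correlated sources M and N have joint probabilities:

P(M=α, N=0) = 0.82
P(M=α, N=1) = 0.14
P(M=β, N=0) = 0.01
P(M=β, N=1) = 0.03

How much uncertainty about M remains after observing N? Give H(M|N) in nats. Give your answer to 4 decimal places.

0.1333 nats

Chain rule: H(M|N) = H(M,N) − H(N).
Marginals: p(M) = (0.9600, 0.0400), p(N) = (0.8300, 0.1700).
H(M,N) = 0.5892 nats; H(N) = 0.4559 nats.
H(M|N) = 0.5892 − 0.4559 = 0.1333 nats.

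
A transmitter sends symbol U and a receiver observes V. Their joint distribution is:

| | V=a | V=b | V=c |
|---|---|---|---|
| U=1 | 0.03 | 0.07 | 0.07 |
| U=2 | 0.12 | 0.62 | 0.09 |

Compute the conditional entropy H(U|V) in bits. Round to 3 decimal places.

0.593 bits

Chain rule: H(U|V) = H(U,V) − H(V).
Marginals: p(U) = (0.1700, 0.8300), p(V) = (0.1500, 0.6900, 0.1600).
H(U,V) = 1.7962 bits; H(V) = 1.2029 bits.
H(U|V) = 1.7962 − 1.2029 = 0.593 bits.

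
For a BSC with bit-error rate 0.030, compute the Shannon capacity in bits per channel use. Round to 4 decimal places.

0.8056 bits

Binary symmetric channel: C = 1 − h₂(ε) where h₂ is the binary entropy function.
h₂(0.030) = −0.030·log₂0.030 − 0.970·log₂0.970 = 0.1944.
C = 1 − 0.1944 = 0.8056 bits per channel use.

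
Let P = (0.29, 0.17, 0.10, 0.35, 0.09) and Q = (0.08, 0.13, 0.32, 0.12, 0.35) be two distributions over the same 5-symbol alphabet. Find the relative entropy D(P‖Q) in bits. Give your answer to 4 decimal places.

0.8010 bits

D(P‖Q) = Σ p·log₂(p/q).
  0.29·log₂(0.29/0.08) = 0.53881
  0.17·log₂(0.17/0.13) = 0.06579
  0.10·log₂(0.10/0.32) = -0.16781
  0.35·log₂(0.35/0.12) = 0.54051
  0.09·log₂(0.09/0.35) = -0.17634
D(P‖Q) = 0.8010 bits.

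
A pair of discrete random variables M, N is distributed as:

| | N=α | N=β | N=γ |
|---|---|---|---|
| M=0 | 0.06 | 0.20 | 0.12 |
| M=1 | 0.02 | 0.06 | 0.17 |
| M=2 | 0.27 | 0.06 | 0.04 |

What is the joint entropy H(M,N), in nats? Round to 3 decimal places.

1.944 nats

H(M,N) = −Σ p(x,y)·ln p(x,y) over all 9 cells.
  cell (0,α): −0.06·ln0.06 = 0.1688
  cell (0,β): −0.20·ln0.20 = 0.3219
  cell (0,γ): −0.12·ln0.12 = 0.2544
  cell (1,α): −0.02·ln0.02 = 0.0782
  cell (1,β): −0.06·ln0.06 = 0.1688
  cell (1,γ): −0.17·ln0.17 = 0.3012
  cell (2,α): −0.27·ln0.27 = 0.3535
  cell (2,β): −0.06·ln0.06 = 0.1688
  cell (2,γ): −0.04·ln0.04 = 0.1288
Sum = 1.944 nats.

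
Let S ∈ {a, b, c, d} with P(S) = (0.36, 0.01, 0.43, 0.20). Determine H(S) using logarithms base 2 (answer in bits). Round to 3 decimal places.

1.585 bits

H(S) = −Σ p·log₂ p.
  −(0.36)·log₂(0.36) = 0.5306
  −(0.01)·log₂(0.01) = 0.0664
  −(0.43)·log₂(0.43) = 0.5236
  −(0.20)·log₂(0.20) = 0.4644
Sum: 0.5306 + 0.0664 + 0.5236 + 0.4644 = 1.585 bits.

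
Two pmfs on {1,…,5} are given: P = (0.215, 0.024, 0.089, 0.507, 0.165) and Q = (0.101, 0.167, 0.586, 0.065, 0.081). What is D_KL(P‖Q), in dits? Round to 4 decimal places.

0.4808 dits

D(P‖Q) = Σ p·log₁₀(p/q).
  0.215·log₁₀(0.215/0.101) = 0.07055
  0.024·log₁₀(0.024/0.167) = -0.02022
  0.089·log₁₀(0.089/0.586) = -0.07285
  0.507·log₁₀(0.507/0.065) = 0.45229
  0.165·log₁₀(0.165/0.081) = 0.05098
D(P‖Q) = 0.4808 dits.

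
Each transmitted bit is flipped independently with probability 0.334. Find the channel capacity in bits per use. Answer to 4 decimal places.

Binary symmetric channel: C = 1 − h₂(ε) where h₂ is the binary entropy function.
h₂(0.334) = −0.334·log₂0.334 − 0.666·log₂0.666 = 0.9190.
C = 1 − 0.9190 = 0.0810 bits per channel use.

0.0810 bits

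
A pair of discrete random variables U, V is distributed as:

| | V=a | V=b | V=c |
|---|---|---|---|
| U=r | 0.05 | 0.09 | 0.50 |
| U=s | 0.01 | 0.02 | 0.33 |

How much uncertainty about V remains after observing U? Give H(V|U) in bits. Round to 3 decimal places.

0.793 bits

Marginals: p(U) = (0.6400, 0.3600), p(V) = (0.0600, 0.1100, 0.8300).
H(V|U) = Σ p(U) · H(V|U=·).
  U=r: p=0.6400, H(V|U=r) = 0.9636
  U=s: p=0.3600, H(V|U=s) = 0.4903
Weighted sum = 0.793 bits.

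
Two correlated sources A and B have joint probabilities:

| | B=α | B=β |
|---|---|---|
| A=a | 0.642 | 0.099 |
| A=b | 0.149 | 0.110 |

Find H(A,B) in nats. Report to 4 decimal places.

H(A,B) = −Σ p(x,y)·ln p(x,y) over all 4 cells.
  cell (a,α): −0.642·ln0.642 = 0.28451
  cell (a,β): −0.099·ln0.099 = 0.22895
  cell (b,α): −0.149·ln0.149 = 0.28367
  cell (b,β): −0.110·ln0.110 = 0.24280
Sum = 1.0399 nats.

1.0399 nats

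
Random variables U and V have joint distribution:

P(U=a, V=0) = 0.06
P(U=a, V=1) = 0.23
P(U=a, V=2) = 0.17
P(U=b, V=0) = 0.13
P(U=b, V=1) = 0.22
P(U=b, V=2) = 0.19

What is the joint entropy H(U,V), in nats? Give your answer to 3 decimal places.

H(U,V) = −Σ p(x,y)·ln p(x,y) over all 6 cells.
  cell (a,0): −0.06·ln0.06 = 0.1688
  cell (a,1): −0.23·ln0.23 = 0.3380
  cell (a,2): −0.17·ln0.17 = 0.3012
  cell (b,0): −0.13·ln0.13 = 0.2652
  cell (b,1): −0.22·ln0.22 = 0.3331
  cell (b,2): −0.19·ln0.19 = 0.3155
Sum = 1.722 nats.

1.722 nats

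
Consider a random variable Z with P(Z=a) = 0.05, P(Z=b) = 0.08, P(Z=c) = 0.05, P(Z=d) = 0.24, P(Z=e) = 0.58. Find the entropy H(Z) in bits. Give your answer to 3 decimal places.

1.674 bits

H(Z) = −Σ p·log₂ p.
  −(0.05)·log₂(0.05) = 0.2161
  −(0.08)·log₂(0.08) = 0.2915
  −(0.05)·log₂(0.05) = 0.2161
  −(0.24)·log₂(0.24) = 0.4941
  −(0.58)·log₂(0.58) = 0.4558
Sum: 0.2161 + 0.2915 + 0.2161 + 0.4941 + 0.4558 = 1.674 bits.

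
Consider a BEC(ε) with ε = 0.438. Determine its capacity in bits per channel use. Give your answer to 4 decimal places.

Binary erasure channel: capacity C = 1 − ε.
C = 1 − 0.438 = 0.5620 bits per channel use.

0.5620 bits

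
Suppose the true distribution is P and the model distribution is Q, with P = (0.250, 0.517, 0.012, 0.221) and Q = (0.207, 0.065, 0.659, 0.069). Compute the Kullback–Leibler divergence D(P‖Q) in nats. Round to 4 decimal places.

D(P‖Q) = Σ p·ln(p/q).
  0.250·ln(0.250/0.207) = 0.04719
  0.517·ln(0.517/0.065) = 1.07208
  0.012·ln(0.012/0.659) = -0.04807
  0.221·ln(0.221/0.069) = 0.25726
D(P‖Q) = 1.3285 nats.

1.3285 nats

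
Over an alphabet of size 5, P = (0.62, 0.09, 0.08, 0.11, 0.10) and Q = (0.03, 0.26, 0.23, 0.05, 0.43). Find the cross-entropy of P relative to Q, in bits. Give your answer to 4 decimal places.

4.0782 bits

H(P,Q) = −Σ p·log₂ q.
  −0.62·log₂(0.03) = 3.13651
  −0.09·log₂(0.26) = 0.17491
  −0.08·log₂(0.23) = 0.16962
  −0.11·log₂(0.05) = 0.47541
  −0.10·log₂(0.43) = 0.12176
H(P,Q) = 4.0782 bits.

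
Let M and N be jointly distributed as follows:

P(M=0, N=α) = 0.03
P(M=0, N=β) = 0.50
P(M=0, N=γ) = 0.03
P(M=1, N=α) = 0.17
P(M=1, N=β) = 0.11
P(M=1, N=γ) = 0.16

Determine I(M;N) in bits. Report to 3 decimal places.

0.333 bits

Marginals: p(M) = (0.5600, 0.4400), p(N) = (0.2000, 0.6100, 0.1900).
I(M;N) = H(M) + H(N) − H(M,N).
H(M) = 0.9896, H(N) = 1.3546, H(M,N) = 2.0114.
I(M;N) = 0.9896 + 1.3546 − 2.0114 = 0.333 bits.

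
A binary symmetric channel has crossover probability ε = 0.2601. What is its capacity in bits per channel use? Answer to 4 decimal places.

Binary symmetric channel: C = 1 − h₂(ε) where h₂ is the binary entropy function.
h₂(0.2601) = −0.2601·log₂0.2601 − 0.7399·log₂0.7399 = 0.8269.
C = 1 − 0.8269 = 0.1731 bits per channel use.

0.1731 bits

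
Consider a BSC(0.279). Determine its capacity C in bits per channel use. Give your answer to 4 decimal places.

Binary symmetric channel: C = 1 − h₂(ε) where h₂ is the binary entropy function.
h₂(0.279) = −0.279·log₂0.279 − 0.721·log₂0.721 = 0.8541.
C = 1 − 0.8541 = 0.1459 bits per channel use.

0.1459 bits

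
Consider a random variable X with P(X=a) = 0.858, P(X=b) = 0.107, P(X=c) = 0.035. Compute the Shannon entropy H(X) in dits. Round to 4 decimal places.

0.2119 dits

H(X) = −Σ p·log₁₀ p.
  −(0.858)·log₁₀(0.858) = 0.05707
  −(0.107)·log₁₀(0.107) = 0.10386
  −(0.035)·log₁₀(0.035) = 0.05096
Sum: 0.05707 + 0.10386 + 0.05096 = 0.2119 dits.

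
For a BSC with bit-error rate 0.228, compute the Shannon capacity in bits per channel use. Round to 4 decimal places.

Binary symmetric channel: C = 1 − h₂(ε) where h₂ is the binary entropy function.
h₂(0.228) = −0.228·log₂0.228 − 0.772·log₂0.772 = 0.7745.
C = 1 − 0.7745 = 0.2255 bits per channel use.

0.2255 bits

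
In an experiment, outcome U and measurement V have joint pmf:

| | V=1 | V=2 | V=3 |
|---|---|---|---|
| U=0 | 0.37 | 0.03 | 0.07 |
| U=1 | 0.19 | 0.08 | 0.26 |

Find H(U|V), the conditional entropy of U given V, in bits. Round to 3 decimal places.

0.857 bits

Chain rule: H(U|V) = H(U,V) − H(V).
Marginals: p(U) = (0.4700, 0.5300), p(V) = (0.5600, 0.1100, 0.3300).
H(U,V) = 2.2031 bits; H(V) = 1.3465 bits.
H(U|V) = 2.2031 − 1.3465 = 0.857 bits.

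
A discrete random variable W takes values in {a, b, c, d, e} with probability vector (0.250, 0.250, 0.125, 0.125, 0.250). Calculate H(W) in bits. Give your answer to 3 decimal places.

H(W) = −Σ p·log₂ p.
  −(0.250)·log₂(0.250) = 0.5000
  −(0.250)·log₂(0.250) = 0.5000
  −(0.125)·log₂(0.125) = 0.3750
  −(0.125)·log₂(0.125) = 0.3750
  −(0.250)·log₂(0.250) = 0.5000
Sum: 0.5000 + 0.5000 + 0.3750 + 0.3750 + 0.5000 = 2.250 bits.

2.250 bits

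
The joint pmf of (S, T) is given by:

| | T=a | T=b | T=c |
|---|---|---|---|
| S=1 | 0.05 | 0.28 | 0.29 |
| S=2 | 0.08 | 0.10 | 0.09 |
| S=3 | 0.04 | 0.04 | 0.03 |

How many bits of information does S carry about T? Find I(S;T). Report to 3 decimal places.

0.068 bits

Marginals: p(S) = (0.6200, 0.2700, 0.1100), p(T) = (0.1700, 0.4200, 0.4100).
I(S;T) = H(S) + H(T) − H(S,T).
H(S) = 1.2879, H(T) = 1.4876, H(S,T) = 2.7079.
I(S;T) = 1.2879 + 1.4876 − 2.7079 = 0.068 bits.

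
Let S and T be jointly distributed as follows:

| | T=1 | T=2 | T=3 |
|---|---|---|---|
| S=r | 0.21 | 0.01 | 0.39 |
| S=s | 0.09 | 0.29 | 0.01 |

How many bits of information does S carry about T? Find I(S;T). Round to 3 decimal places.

0.570 bits

Marginals: p(S) = (0.6100, 0.3900), p(T) = (0.3000, 0.3000, 0.4000).
I(S;T) = H(S) + H(T) − H(S,T).
H(S) = 0.9648, H(T) = 1.5710, H(S,T) = 1.9661.
I(S;T) = 0.9648 + 1.5710 − 1.9661 = 0.570 bits.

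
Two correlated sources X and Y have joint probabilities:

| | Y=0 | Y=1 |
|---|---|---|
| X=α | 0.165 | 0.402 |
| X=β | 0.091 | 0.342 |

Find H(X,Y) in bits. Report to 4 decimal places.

1.8015 bits

H(X,Y) = −Σ p(x,y)·log₂ p(x,y) over all 4 cells.
  cell (α,0): −0.165·log₂0.165 = 0.42891
  cell (α,1): −0.402·log₂0.402 = 0.52852
  cell (β,0): −0.091·log₂0.091 = 0.31468
  cell (β,1): −0.342·log₂0.342 = 0.52939
Sum = 1.8015 bits.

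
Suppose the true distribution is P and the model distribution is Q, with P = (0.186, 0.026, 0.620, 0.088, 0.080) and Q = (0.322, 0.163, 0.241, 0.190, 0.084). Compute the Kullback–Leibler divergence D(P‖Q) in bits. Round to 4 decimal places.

0.5257 bits

D(P‖Q) = Σ p·log₂(p/q).
  0.186·log₂(0.186/0.322) = -0.14727
  0.026·log₂(0.026/0.163) = -0.06886
  0.620·log₂(0.620/0.241) = 0.84521
  0.088·log₂(0.088/0.190) = -0.09772
  0.080·log₂(0.080/0.084) = -0.00563
D(P‖Q) = 0.5257 bits.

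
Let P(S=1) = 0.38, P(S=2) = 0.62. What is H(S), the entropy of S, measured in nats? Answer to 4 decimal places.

0.6641 nats

H(S) = −Σ p·ln p.
  −(0.38)·ln(0.38) = 0.36768
  −(0.62)·ln(0.62) = 0.29638
Sum: 0.36768 + 0.29638 = 0.6641 nats.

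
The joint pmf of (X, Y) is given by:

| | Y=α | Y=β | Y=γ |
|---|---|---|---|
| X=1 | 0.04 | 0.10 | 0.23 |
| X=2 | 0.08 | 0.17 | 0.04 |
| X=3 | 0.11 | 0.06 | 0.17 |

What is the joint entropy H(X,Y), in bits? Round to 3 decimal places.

2.946 bits

H(X,Y) = −Σ p(x,y)·log₂ p(x,y) over all 9 cells.
  cell (1,α): −0.04·log₂0.04 = 0.1858
  cell (1,β): −0.10·log₂0.10 = 0.3322
  cell (1,γ): −0.23·log₂0.23 = 0.4877
  cell (2,α): −0.08·log₂0.08 = 0.2915
  cell (2,β): −0.17·log₂0.17 = 0.4346
  cell (2,γ): −0.04·log₂0.04 = 0.1858
  cell (3,α): −0.11·log₂0.11 = 0.3503
  cell (3,β): −0.06·log₂0.06 = 0.2435
  cell (3,γ): −0.17·log₂0.17 = 0.4346
Sum = 2.946 bits.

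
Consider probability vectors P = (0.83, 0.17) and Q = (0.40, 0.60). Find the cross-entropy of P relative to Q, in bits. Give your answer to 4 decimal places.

1.2225 bits

H(P,Q) = −Σ p·log₂ q.
  −0.83·log₂(0.40) = 1.09720
  −0.17·log₂(0.60) = 0.12528
H(P,Q) = 1.2225 bits.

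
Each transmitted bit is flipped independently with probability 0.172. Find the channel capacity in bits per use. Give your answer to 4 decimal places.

Binary symmetric channel: C = 1 − h₂(ε) where h₂ is the binary entropy function.
h₂(0.172) = −0.172·log₂0.172 − 0.828·log₂0.828 = 0.6623.
C = 1 − 0.6623 = 0.3377 bits per channel use.

0.3377 bits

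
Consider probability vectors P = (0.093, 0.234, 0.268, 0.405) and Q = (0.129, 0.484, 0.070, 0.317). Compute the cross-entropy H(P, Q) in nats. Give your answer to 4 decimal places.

H(P,Q) = −Σ p·ln q.
  −0.093·ln(0.129) = 0.19046
  −0.234·ln(0.484) = 0.16981
  −0.268·ln(0.070) = 0.71268
  −0.405·ln(0.317) = 0.46529
H(P,Q) = 1.5382 nats.

1.5382 nats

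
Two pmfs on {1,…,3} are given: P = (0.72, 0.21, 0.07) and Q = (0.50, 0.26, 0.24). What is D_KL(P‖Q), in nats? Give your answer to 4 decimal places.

D(P‖Q) = Σ p·ln(p/q).
  0.72·ln(0.72/0.50) = 0.26254
  0.21·ln(0.21/0.26) = -0.04485
  0.07·ln(0.07/0.24) = -0.08625
D(P‖Q) = 0.1314 nats.

0.1314 nats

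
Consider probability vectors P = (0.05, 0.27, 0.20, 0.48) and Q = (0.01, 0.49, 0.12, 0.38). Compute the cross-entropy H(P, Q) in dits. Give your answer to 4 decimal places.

0.5695 dits

H(P,Q) = −Σ p·log₁₀ q.
  −0.05·log₁₀(0.01) = 0.10000
  −0.27·log₁₀(0.49) = 0.08365
  −0.20·log₁₀(0.12) = 0.18416
  −0.48·log₁₀(0.38) = 0.20170
H(P,Q) = 0.5695 dits.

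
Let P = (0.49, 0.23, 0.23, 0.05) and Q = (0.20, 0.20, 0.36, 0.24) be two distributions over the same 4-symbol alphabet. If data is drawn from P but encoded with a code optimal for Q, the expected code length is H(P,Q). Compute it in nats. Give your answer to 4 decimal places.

1.4651 nats

H(P,Q) = −Σ p·ln q.
  −0.49·ln(0.20) = 0.78862
  −0.23·ln(0.20) = 0.37017
  −0.23·ln(0.36) = 0.23498
  −0.05·ln(0.24) = 0.07136
H(P,Q) = 1.4651 nats.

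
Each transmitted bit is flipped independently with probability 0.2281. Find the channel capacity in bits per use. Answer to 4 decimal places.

0.2253 bits

Binary symmetric channel: C = 1 − h₂(ε) where h₂ is the binary entropy function.
h₂(0.2281) = −0.2281·log₂0.2281 − 0.7719·log₂0.7719 = 0.7747.
C = 1 − 0.7747 = 0.2253 bits per channel use.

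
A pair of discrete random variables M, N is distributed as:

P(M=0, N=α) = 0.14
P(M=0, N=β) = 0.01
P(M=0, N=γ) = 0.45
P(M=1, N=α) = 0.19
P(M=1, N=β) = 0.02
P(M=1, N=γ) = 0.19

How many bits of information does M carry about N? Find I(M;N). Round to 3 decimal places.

0.057 bits

Marginals: p(M) = (0.6000, 0.4000), p(N) = (0.3300, 0.0300, 0.6400).
I(M;N) = H(M) + H(N) − H(M,N).
H(M) = 0.9710, H(N) = 1.0917, H(M,N) = 2.0053.
I(M;N) = 0.9710 + 1.0917 − 2.0053 = 0.057 bits.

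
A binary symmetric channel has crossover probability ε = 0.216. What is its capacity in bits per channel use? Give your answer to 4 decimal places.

Binary symmetric channel: C = 1 − h₂(ε) where h₂ is the binary entropy function.
h₂(0.216) = −0.216·log₂0.216 − 0.784·log₂0.784 = 0.7528.
C = 1 − 0.7528 = 0.2472 bits per channel use.

0.2472 bits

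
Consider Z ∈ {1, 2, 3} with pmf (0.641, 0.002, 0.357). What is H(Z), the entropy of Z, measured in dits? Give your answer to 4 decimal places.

H(Z) = −Σ p·log₁₀ p.
  −(0.641)·log₁₀(0.641) = 0.12380
  −(0.002)·log₁₀(0.002) = 0.00540
  −(0.357)·log₁₀(0.357) = 0.15970
Sum: 0.12380 + 0.00540 + 0.15970 = 0.2889 dits.

0.2889 dits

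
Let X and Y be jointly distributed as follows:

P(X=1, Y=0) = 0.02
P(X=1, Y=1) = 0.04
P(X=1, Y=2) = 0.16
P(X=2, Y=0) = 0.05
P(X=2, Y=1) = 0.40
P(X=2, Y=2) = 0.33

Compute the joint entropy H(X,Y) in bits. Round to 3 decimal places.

1.994 bits

H(X,Y) = −Σ p(x,y)·log₂ p(x,y) over all 6 cells.
  cell (1,0): −0.02·log₂0.02 = 0.1129
  cell (1,1): −0.04·log₂0.04 = 0.1858
  cell (1,2): −0.16·log₂0.16 = 0.4230
  cell (2,0): −0.05·log₂0.05 = 0.2161
  cell (2,1): −0.40·log₂0.40 = 0.5288
  cell (2,2): −0.33·log₂0.33 = 0.5278
Sum = 1.994 bits.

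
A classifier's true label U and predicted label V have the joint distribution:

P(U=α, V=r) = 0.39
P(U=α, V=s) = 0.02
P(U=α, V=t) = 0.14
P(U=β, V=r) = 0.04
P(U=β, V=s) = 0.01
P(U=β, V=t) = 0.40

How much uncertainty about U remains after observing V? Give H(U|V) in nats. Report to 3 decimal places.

Chain rule: H(U|V) = H(U,V) − H(V).
Marginals: p(U) = (0.5500, 0.4500), p(V) = (0.4300, 0.0300, 0.5400).
H(U,V) = 1.2620 nats; H(V) = 0.8008 nats.
H(U|V) = 1.2620 − 0.8008 = 0.461 nats.

0.461 nats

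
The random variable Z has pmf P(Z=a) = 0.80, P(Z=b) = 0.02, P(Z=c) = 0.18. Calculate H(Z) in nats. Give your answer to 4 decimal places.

0.5654 nats

H(Z) = −Σ p·ln p.
  −(0.80)·ln(0.80) = 0.17851
  −(0.02)·ln(0.02) = 0.07824
  −(0.18)·ln(0.18) = 0.30866
Sum: 0.17851 + 0.07824 + 0.30866 = 0.5654 nats.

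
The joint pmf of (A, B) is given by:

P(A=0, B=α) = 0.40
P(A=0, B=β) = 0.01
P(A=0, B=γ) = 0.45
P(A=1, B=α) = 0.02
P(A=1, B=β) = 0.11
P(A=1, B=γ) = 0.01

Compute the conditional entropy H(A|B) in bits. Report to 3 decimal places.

0.235 bits

Chain rule: H(A|B) = H(A,B) − H(B).
Marginals: p(A) = (0.8600, 0.1400), p(B) = (0.4200, 0.1200, 0.4600).
H(A,B) = 1.6432 bits; H(B) = 1.4080 bits.
H(A|B) = 1.6432 − 1.4080 = 0.235 bits.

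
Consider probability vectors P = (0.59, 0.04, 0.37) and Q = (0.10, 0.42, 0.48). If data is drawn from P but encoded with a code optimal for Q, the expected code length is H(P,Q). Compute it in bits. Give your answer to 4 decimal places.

2.4018 bits

H(P,Q) = −Σ p·log₂ q.
  −0.59·log₂(0.10) = 1.95994
  −0.04·log₂(0.42) = 0.05006
  −0.37·log₂(0.48) = 0.39179
H(P,Q) = 2.4018 bits.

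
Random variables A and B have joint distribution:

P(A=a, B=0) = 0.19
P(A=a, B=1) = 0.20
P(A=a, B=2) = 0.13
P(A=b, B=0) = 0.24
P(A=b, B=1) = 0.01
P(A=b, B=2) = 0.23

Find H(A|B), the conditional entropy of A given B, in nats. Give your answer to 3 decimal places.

Chain rule: H(A|B) = H(A,B) − H(B).
Marginals: p(A) = (0.5200, 0.4800), p(B) = (0.4300, 0.2100, 0.3600).
H(A,B) = 1.6292 nats; H(B) = 1.0584 nats.
H(A|B) = 1.6292 − 1.0584 = 0.571 nats.

0.571 nats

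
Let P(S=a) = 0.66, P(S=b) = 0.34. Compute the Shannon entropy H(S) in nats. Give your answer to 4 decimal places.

H(S) = −Σ p·ln p.
  −(0.66)·ln(0.66) = 0.27424
  −(0.34)·ln(0.34) = 0.36680
Sum: 0.27424 + 0.36680 = 0.6410 nats.

0.6410 nats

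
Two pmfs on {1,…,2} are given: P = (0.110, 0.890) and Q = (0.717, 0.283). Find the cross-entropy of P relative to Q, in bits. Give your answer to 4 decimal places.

1.6736 bits

H(P,Q) = −Σ p·log₂ q.
  −0.110·log₂(0.717) = 0.05280
  −0.890·log₂(0.283) = 1.62080
H(P,Q) = 1.6736 bits.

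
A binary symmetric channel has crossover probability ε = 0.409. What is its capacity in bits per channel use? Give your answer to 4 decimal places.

0.0240 bits

Binary symmetric channel: C = 1 − h₂(ε) where h₂ is the binary entropy function.
h₂(0.409) = −0.409·log₂0.409 − 0.591·log₂0.591 = 0.9760.
C = 1 − 0.9760 = 0.0240 bits per channel use.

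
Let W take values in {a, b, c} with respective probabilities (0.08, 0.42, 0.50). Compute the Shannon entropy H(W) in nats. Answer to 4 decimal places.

H(W) = −Σ p·ln p.
  −(0.08)·ln(0.08) = 0.20206
  −(0.42)·ln(0.42) = 0.36435
  −(0.50)·ln(0.50) = 0.34657
Sum: 0.20206 + 0.36435 + 0.34657 = 0.9130 nats.

0.9130 nats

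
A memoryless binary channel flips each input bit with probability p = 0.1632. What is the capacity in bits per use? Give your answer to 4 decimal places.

0.3581 bits

Binary symmetric channel: C = 1 − h₂(ε) where h₂ is the binary entropy function.
h₂(0.1632) = −0.1632·log₂0.1632 − 0.8368·log₂0.8368 = 0.6419.
C = 1 − 0.6419 = 0.3581 bits per channel use.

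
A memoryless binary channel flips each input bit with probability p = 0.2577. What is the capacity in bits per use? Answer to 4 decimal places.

0.1767 bits

Binary symmetric channel: C = 1 − h₂(ε) where h₂ is the binary entropy function.
h₂(0.2577) = −0.2577·log₂0.2577 − 0.7423·log₂0.7423 = 0.8233.
C = 1 − 0.8233 = 0.1767 bits per channel use.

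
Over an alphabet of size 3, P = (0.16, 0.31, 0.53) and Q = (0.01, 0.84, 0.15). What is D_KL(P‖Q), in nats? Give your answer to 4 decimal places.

0.8036 nats

D(P‖Q) = Σ p·ln(p/q).
  0.16·ln(0.16/0.01) = 0.44361
  0.31·ln(0.31/0.84) = -0.30902
  0.53·ln(0.53/0.15) = 0.66899
D(P‖Q) = 0.8036 nats.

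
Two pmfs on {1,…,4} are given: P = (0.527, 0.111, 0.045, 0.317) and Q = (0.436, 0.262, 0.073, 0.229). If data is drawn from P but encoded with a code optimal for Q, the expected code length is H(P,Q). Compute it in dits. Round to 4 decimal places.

H(P,Q) = −Σ p·log₁₀ q.
  −0.527·log₁₀(0.436) = 0.18999
  −0.111·log₁₀(0.262) = 0.06457
  −0.045·log₁₀(0.073) = 0.05115
  −0.317·log₁₀(0.229) = 0.20293
H(P,Q) = 0.5086 dits.

0.5086 dits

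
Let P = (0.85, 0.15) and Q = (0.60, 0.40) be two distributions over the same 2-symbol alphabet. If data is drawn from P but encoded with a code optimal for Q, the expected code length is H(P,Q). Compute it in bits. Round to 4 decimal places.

0.8247 bits

H(P,Q) = −Σ p·log₂ q.
  −0.85·log₂(0.60) = 0.62642
  −0.15·log₂(0.40) = 0.19829
H(P,Q) = 0.8247 bits.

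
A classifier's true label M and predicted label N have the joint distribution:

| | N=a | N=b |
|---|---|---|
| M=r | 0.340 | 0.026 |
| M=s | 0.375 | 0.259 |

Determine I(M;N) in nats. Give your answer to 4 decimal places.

0.0750 nats

Marginals: p(M) = (0.3660, 0.6340), p(N) = (0.7150, 0.2850).
I(M;N) = Σ p(x,y)·ln[p(x,y)/(p(x)p(y))].
  (r,a): 0.340·ln(1.2992) = 0.08901
  (r,b): 0.026·ln(0.2493) = -0.03612
  (s,a): 0.375·ln(0.8272) = -0.07112
  (s,b): 0.259·ln(1.4334) = 0.09325
Sum = 0.0750 nats.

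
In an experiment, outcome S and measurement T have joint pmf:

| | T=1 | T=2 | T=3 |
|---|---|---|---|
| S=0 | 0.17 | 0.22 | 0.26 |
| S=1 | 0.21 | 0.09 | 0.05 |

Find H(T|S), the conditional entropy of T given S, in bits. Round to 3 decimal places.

Chain rule: H(T|S) = H(S,T) − H(S).
Marginals: p(S) = (0.6500, 0.3500), p(T) = (0.3800, 0.3100, 0.3100).
H(S,T) = 2.4220 bits; H(S) = 0.9341 bits.
H(T|S) = 2.4220 − 0.9341 = 1.488 bits.

1.488 bits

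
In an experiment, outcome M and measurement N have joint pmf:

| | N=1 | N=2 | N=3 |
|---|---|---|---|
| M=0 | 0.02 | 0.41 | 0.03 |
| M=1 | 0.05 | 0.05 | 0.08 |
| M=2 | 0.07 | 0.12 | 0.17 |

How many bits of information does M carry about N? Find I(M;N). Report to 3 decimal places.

0.272 bits

Marginals: p(M) = (0.4600, 0.1800, 0.3600), p(N) = (0.1400, 0.5800, 0.2800).
I(M;N) = Σ p(x,y)·log₂[p(x,y)/(p(x)p(y))].
  (0,1): 0.02·log₂(0.3106) = -0.0337
  (0,2): 0.41·log₂(1.5367) = 0.2541
  (0,3): 0.03·log₂(0.2329) = -0.0631
  (1,1): 0.05·log₂(1.9841) = 0.0494
  (1,2): 0.05·log₂(0.4789) = -0.0531
  (1,3): 0.08·log₂(1.5873) = 0.0533
  (2,1): 0.07·log₂(1.3889) = 0.0332
  (2,2): 0.12·log₂(0.5747) = -0.0959
  (2,3): 0.17·log₂(1.6865) = 0.1282
Sum = 0.272 bits.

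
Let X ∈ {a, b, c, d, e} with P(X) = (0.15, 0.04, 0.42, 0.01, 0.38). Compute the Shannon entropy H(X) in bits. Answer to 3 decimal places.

1.719 bits

H(X) = −Σ p·log₂ p.
  −(0.15)·log₂(0.15) = 0.4105
  −(0.04)·log₂(0.04) = 0.1858
  −(0.42)·log₂(0.42) = 0.5256
  −(0.01)·log₂(0.01) = 0.0664
  −(0.38)·log₂(0.38) = 0.5305
Sum: 0.4105 + 0.1858 + 0.5256 + 0.0664 + 0.5305 = 1.719 bits.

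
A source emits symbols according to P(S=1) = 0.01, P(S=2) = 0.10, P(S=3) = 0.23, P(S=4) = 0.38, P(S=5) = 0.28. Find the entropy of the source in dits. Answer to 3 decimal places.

H(S) = −Σ p·log₁₀ p.
  −(0.01)·log₁₀(0.01) = 0.0200
  −(0.10)·log₁₀(0.10) = 0.1000
  −(0.23)·log₁₀(0.23) = 0.1468
  −(0.38)·log₁₀(0.38) = 0.1597
  −(0.28)·log₁₀(0.28) = 0.1548
Sum: 0.0200 + 0.1000 + 0.1468 + 0.1597 + 0.1548 = 0.581 dits.

0.581 dits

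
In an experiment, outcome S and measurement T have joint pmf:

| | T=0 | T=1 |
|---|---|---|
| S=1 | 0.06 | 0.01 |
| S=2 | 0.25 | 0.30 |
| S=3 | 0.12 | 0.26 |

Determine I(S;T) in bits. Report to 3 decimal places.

0.056 bits

Marginals: p(S) = (0.0700, 0.5500, 0.3800), p(T) = (0.4300, 0.5700).
I(S;T) = H(S) + H(T) − H(S,T).
H(S) = 1.2734, H(T) = 0.9858, H(S,T) = 2.2034.
I(S;T) = 1.2734 + 0.9858 − 2.2034 = 0.056 bits.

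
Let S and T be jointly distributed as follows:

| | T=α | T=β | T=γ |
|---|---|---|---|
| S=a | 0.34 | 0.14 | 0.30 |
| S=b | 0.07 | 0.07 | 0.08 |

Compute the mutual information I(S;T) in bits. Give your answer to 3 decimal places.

Marginals: p(S) = (0.7800, 0.2200), p(T) = (0.4100, 0.2100, 0.3800).
I(S;T) = H(S) + H(T) − H(S,T).
H(S) = 0.7602, H(T) = 1.5307, H(S,T) = 2.2760.
I(S;T) = 0.7602 + 1.5307 − 2.2760 = 0.015 bits.

0.015 bits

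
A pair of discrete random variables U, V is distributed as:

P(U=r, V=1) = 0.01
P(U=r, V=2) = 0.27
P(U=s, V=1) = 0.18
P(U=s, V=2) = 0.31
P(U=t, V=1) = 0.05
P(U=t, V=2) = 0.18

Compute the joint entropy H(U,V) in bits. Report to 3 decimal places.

2.207 bits

H(U,V) = −Σ p(x,y)·log₂ p(x,y) over all 6 cells.
  cell (r,1): −0.01·log₂0.01 = 0.0664
  cell (r,2): −0.27·log₂0.27 = 0.5100
  cell (s,1): −0.18·log₂0.18 = 0.4453
  cell (s,2): −0.31·log₂0.31 = 0.5238
  cell (t,1): −0.05·log₂0.05 = 0.2161
  cell (t,2): −0.18·log₂0.18 = 0.4453
Sum = 2.207 bits.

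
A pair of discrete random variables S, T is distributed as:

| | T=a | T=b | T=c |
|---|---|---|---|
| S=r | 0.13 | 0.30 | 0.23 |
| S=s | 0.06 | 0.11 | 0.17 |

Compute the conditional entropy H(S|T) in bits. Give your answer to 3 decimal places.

Chain rule: H(S|T) = H(S,T) − H(T).
Marginals: p(S) = (0.6600, 0.3400), p(T) = (0.1900, 0.4100, 0.4000).
H(S,T) = 2.4198 bits; H(T) = 1.5114 bits.
H(S|T) = 2.4198 − 1.5114 = 0.908 bits.

0.908 bits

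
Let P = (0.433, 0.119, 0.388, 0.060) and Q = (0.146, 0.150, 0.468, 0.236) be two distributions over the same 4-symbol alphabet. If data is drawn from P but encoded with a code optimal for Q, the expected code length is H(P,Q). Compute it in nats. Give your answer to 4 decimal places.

H(P,Q) = −Σ p·ln q.
  −0.433·ln(0.146) = 0.83316
  −0.119·ln(0.150) = 0.22576
  −0.388·ln(0.468) = 0.29460
  −0.060·ln(0.236) = 0.08664
H(P,Q) = 1.4402 nats.

1.4402 nats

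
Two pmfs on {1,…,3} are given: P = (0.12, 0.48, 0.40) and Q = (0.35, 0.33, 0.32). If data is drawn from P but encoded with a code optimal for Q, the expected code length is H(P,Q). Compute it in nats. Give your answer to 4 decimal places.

1.1139 nats

H(P,Q) = −Σ p·ln q.
  −0.12·ln(0.35) = 0.12598
  −0.48·ln(0.33) = 0.53216
  −0.40·ln(0.32) = 0.45577
H(P,Q) = 1.1139 nats.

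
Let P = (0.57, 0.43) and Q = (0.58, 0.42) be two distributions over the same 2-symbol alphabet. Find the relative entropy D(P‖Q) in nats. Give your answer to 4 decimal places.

0.0002 nats

D(P‖Q) = Σ p·ln(p/q).
  0.57·ln(0.57/0.58) = -0.00991
  0.43·ln(0.43/0.42) = 0.01012
D(P‖Q) = 0.0002 nats.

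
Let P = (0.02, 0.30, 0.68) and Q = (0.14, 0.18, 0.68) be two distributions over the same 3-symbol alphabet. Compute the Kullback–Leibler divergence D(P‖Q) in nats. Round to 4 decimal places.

D(P‖Q) = Σ p·ln(p/q).
  0.02·ln(0.02/0.14) = -0.03892
  0.30·ln(0.30/0.18) = 0.15325
  0.68·ln(0.68/0.68) = 0.00000
D(P‖Q) = 0.1143 nats.

0.1143 nats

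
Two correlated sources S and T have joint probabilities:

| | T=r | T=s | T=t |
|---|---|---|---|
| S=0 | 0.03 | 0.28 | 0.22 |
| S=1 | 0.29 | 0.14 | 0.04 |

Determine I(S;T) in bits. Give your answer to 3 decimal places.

Marginals: p(S) = (0.5300, 0.4700), p(T) = (0.3200, 0.4200, 0.2600).
I(S;T) = Σ p(x,y)·log₂[p(x,y)/(p(x)p(y))].
  (0,r): 0.03·log₂(0.1769) = -0.0750
  (0,s): 0.28·log₂(1.2579) = 0.0927
  (0,t): 0.22·log₂(1.5965) = 0.1485
  (1,r): 0.29·log₂(1.9282) = 0.2747
  (1,s): 0.14·log₂(0.7092) = -0.0694
  (1,t): 0.04·log₂(0.3273) = -0.0644
Sum = 0.307 bits.

0.307 bits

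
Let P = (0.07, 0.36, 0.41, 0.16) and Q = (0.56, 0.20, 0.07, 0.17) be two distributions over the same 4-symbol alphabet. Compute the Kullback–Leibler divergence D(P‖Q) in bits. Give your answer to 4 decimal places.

D(P‖Q) = Σ p·log₂(p/q).
  0.07·log₂(0.07/0.56) = -0.21000
  0.36·log₂(0.36/0.20) = 0.30528
  0.41·log₂(0.41/0.07) = 1.04558
  0.16·log₂(0.16/0.17) = -0.01399
D(P‖Q) = 1.1269 bits.

1.1269 bits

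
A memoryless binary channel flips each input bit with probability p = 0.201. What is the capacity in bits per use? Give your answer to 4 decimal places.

0.2761 bits

Binary symmetric channel: C = 1 − h₂(ε) where h₂ is the binary entropy function.
h₂(0.201) = −0.201·log₂0.201 − 0.799·log₂0.799 = 0.7239.
C = 1 − 0.7239 = 0.2761 bits per channel use.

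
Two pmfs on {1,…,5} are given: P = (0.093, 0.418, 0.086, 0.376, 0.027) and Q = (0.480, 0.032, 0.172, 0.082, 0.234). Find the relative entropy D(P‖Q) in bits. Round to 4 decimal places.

D(P‖Q) = Σ p·log₂(p/q).
  0.093·log₂(0.093/0.480) = -0.22020
  0.418·log₂(0.418/0.032) = 1.54968
  0.086·log₂(0.086/0.172) = -0.08600
  0.376·log₂(0.376/0.082) = 0.82609
  0.027·log₂(0.027/0.234) = -0.08412
D(P‖Q) = 1.9854 bits.

1.9854 bits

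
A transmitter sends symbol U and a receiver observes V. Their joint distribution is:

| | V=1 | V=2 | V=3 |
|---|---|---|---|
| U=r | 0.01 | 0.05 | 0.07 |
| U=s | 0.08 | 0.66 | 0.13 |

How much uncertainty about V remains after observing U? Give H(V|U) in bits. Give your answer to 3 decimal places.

Chain rule: H(V|U) = H(U,V) − H(U).
Marginals: p(U) = (0.1300, 0.8700), p(V) = (0.0900, 0.7100, 0.2000).
H(U,V) = 1.6209 bits; H(U) = 0.5574 bits.
H(V|U) = 1.6209 − 0.5574 = 1.063 bits.

1.063 bits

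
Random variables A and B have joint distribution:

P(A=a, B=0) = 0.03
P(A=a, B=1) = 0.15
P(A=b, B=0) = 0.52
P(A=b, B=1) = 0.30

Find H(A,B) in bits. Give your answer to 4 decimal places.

1.5740 bits

H(A,B) = −Σ p(x,y)·log₂ p(x,y) over all 4 cells.
  cell (a,0): −0.03·log₂0.03 = 0.15177
  cell (a,1): −0.15·log₂0.15 = 0.41054
  cell (b,0): −0.52·log₂0.52 = 0.49058
  cell (b,1): −0.30·log₂0.30 = 0.52109
Sum = 1.5740 bits.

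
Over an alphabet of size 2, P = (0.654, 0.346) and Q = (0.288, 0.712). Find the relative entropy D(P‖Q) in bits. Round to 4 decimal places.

0.4136 bits

D(P‖Q) = Σ p·log₂(p/q).
  0.654·log₂(0.654/0.288) = 0.77383
  0.346·log₂(0.346/0.712) = -0.36022
D(P‖Q) = 0.4136 bits.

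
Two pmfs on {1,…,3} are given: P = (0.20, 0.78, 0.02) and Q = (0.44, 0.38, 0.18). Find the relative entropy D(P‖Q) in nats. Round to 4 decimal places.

0.3593 nats

D(P‖Q) = Σ p·ln(p/q).
  0.20·ln(0.20/0.44) = -0.15769
  0.78·ln(0.78/0.38) = 0.56092
  0.02·ln(0.02/0.18) = -0.04394
D(P‖Q) = 0.3593 nats.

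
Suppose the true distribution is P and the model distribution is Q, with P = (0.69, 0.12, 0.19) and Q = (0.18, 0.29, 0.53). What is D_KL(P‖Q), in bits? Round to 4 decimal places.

D(P‖Q) = Σ p·log₂(p/q).
  0.69·log₂(0.69/0.18) = 1.33763
  0.12·log₂(0.12/0.29) = -0.15276
  0.19·log₂(0.19/0.53) = -0.28120
D(P‖Q) = 0.9037 bits.

0.9037 bits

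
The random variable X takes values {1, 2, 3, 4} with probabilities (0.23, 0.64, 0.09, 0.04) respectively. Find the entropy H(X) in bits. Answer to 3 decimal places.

1.398 bits

H(X) = −Σ p·log₂ p.
  −(0.23)·log₂(0.23) = 0.4877
  −(0.64)·log₂(0.64) = 0.4121
  −(0.09)·log₂(0.09) = 0.3127
  −(0.04)·log₂(0.04) = 0.1858
Sum: 0.4877 + 0.4121 + 0.3127 + 0.1858 = 1.398 bits.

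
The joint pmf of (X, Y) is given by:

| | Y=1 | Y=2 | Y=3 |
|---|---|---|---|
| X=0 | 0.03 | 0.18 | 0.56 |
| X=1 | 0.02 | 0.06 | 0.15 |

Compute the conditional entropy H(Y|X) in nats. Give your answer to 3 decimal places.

Chain rule: H(Y|X) = H(X,Y) − H(X).
Marginals: p(X) = (0.7700, 0.2300), p(Y) = (0.0500, 0.2400, 0.7100).
H(X,Y) = 1.2702 nats; H(X) = 0.5393 nats.
H(Y|X) = 1.2702 − 0.5393 = 0.731 nats.

0.731 nats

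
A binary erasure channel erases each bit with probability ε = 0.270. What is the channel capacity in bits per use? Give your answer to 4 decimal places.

0.7300 bits

Binary erasure channel: capacity C = 1 − ε.
C = 1 − 0.270 = 0.7300 bits per channel use.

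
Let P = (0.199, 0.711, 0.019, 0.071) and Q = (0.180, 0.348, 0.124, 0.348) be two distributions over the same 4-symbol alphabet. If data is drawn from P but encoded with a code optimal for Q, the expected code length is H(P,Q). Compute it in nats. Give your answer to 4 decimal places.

H(P,Q) = −Σ p·ln q.
  −0.199·ln(0.180) = 0.34124
  −0.711·ln(0.348) = 0.75050
  −0.019·ln(0.124) = 0.03966
  −0.071·ln(0.348) = 0.07494
H(P,Q) = 1.2063 nats.

1.2063 nats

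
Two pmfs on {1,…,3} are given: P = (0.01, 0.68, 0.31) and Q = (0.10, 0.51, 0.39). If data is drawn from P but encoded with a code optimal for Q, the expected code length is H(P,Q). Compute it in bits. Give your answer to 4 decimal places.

1.1149 bits

H(P,Q) = −Σ p·log₂ q.
  −0.01·log₂(0.10) = 0.03322
  −0.68·log₂(0.51) = 0.66057
  −0.31·log₂(0.39) = 0.42112
H(P,Q) = 1.1149 bits.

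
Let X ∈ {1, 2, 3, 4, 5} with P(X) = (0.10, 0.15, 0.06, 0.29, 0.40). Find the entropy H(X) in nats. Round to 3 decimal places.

H(X) = −Σ p·ln p.
  −(0.10)·ln(0.10) = 0.2303
  −(0.15)·ln(0.15) = 0.2846
  −(0.06)·ln(0.06) = 0.1688
  −(0.29)·ln(0.29) = 0.3590
  −(0.40)·ln(0.40) = 0.3665
Sum: 0.2303 + 0.2846 + 0.1688 + 0.3590 + 0.3665 = 1.409 nats.

1.409 nats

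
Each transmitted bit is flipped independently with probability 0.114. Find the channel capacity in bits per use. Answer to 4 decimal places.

Binary symmetric channel: C = 1 − h₂(ε) where h₂ is the binary entropy function.
h₂(0.114) = −0.114·log₂0.114 − 0.886·log₂0.886 = 0.5119.
C = 1 − 0.5119 = 0.4881 bits per channel use.

0.4881 bits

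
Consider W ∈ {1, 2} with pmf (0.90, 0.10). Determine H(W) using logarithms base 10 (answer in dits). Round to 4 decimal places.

0.1412 dits

H(W) = −Σ p·log₁₀ p.
  −(0.90)·log₁₀(0.90) = 0.04118
  −(0.10)·log₁₀(0.10) = 0.10000
Sum: 0.04118 + 0.10000 = 0.1412 dits.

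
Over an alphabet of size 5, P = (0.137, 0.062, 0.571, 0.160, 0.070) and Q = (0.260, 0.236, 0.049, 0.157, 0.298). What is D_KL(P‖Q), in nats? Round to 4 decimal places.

D(P‖Q) = Σ p·ln(p/q).
  0.137·ln(0.137/0.260) = -0.08778
  0.062·ln(0.062/0.236) = -0.08288
  0.571·ln(0.571/0.049) = 1.40213
  0.160·ln(0.160/0.157) = 0.00303
  0.070·ln(0.070/0.298) = -0.10140
D(P‖Q) = 1.1331 nats.

1.1331 nats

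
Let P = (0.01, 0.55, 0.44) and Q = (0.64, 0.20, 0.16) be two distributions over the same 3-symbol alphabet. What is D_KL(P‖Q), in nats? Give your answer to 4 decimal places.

0.9599 nats

D(P‖Q) = Σ p·ln(p/q).
  0.01·ln(0.01/0.64) = -0.04159
  0.55·ln(0.55/0.20) = 0.55638
  0.44·ln(0.44/0.16) = 0.44510
D(P‖Q) = 0.9599 nats.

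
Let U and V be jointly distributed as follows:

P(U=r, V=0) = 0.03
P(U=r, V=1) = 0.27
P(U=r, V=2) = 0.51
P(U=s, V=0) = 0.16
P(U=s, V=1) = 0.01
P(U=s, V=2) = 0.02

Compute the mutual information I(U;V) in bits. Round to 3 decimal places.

Marginals: p(U) = (0.8100, 0.1900), p(V) = (0.1900, 0.2800, 0.5300).
I(U;V) = Σ p(x,y)·log₂[p(x,y)/(p(x)p(y))].
  (r,0): 0.03·log₂(0.1949) = -0.0708
  (r,1): 0.27·log₂(1.1905) = 0.0679
  (r,2): 0.51·log₂(1.1880) = 0.1267
  (s,0): 0.16·log₂(4.4321) = 0.3437
  (s,1): 0.01·log₂(0.1880) = -0.0241
  (s,2): 0.02·log₂(0.1986) = -0.0466
Sum = 0.397 bits.

0.397 bits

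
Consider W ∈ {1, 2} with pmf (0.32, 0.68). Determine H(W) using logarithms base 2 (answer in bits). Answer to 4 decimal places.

H(W) = −Σ p·log₂ p.
  −(0.32)·log₂(0.32) = 0.52603
  −(0.68)·log₂(0.68) = 0.37835
Sum: 0.52603 + 0.37835 = 0.9044 bits.

0.9044 bits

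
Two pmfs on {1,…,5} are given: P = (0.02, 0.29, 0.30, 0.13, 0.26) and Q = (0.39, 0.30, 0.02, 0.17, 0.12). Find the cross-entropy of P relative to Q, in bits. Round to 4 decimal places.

3.3517 bits

H(P,Q) = −Σ p·log₂ q.
  −0.02·log₂(0.39) = 0.02717
  −0.29·log₂(0.30) = 0.50372
  −0.30·log₂(0.02) = 1.69316
  −0.13·log₂(0.17) = 0.33233
  −0.26·log₂(0.12) = 0.79531
H(P,Q) = 3.3517 bits.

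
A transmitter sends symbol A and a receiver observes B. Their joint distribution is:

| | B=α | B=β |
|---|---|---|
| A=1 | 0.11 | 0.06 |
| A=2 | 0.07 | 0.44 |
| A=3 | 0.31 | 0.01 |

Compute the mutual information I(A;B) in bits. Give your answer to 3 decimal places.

0.482 bits

Marginals: p(A) = (0.1700, 0.5100, 0.3200), p(B) = (0.4900, 0.5100).
I(A;B) = H(A) + H(B) − H(A,B).
H(A) = 1.4561, H(B) = 0.9997, H(A,B) = 1.9738.
I(A;B) = 1.4561 + 0.9997 − 1.9738 = 0.482 bits.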